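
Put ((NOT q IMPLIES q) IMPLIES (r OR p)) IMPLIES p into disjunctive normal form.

(q AND NOT r AND NOT p) OR p

((NOT q IMPLIES q) IMPLIES (r OR p)) IMPLIES p
= NOT ((NOT q IMPLIES q) IMPLIES (r OR p)) OR p   [eliminate IMPLIES]
= NOT (NOT (NOT q IMPLIES q) OR r OR p) OR p   [eliminate IMPLIES]
= NOT (NOT (NOT NOT q OR q) OR r OR p) OR p   [eliminate IMPLIES]
= (NOT NOT (NOT NOT q OR q) AND NOT r AND NOT p) OR p   [De Morgan]
= ((NOT NOT q OR q) AND NOT r AND NOT p) OR p   [double negation]
= ((q OR q) AND NOT r AND NOT p) OR p   [double negation]
= (q AND NOT r AND NOT p) OR (q AND NOT r AND NOT p) OR p   [distribute AND over OR]
= (q AND NOT r AND NOT p) OR p   [simplify]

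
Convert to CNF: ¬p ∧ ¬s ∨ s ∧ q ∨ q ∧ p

¬p ∧ ¬s ∨ s ∧ q ∨ q ∧ p
≡ (¬p ∨ s ∨ q) ∧ (¬p ∨ s ∨ p) ∧ (¬p ∨ q ∨ q) ∧ (¬p ∨ q ∨ p) ∧ (¬s ∨ s ∨ q) ∧ (¬s ∨ s ∨ p) ∧ (¬s ∨ q ∨ q) ∧ (¬s ∨ q ∨ p)   — distribute ∨ over ∧
≡ (¬p ∨ q) ∧ (¬s ∨ q)   — simplify

(¬p ∨ q) ∧ (¬s ∨ q)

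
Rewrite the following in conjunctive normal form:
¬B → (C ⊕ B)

¬B → (C ⊕ B)
= ¬¬B ∨ (C ⊕ B)   [eliminate →]
= ¬¬B ∨ ((C ∨ B) ∧ ¬(C ∧ B))   [expand ⊕]
= B ∨ ((C ∨ B) ∧ ¬(C ∧ B))   [double negation]
= B ∨ ((C ∨ B) ∧ (¬C ∨ ¬B))   [De Morgan]
= (B ∨ C ∨ B) ∧ (B ∨ ¬C ∨ ¬B)   [distribute ∨ over ∧]
= B ∨ C   [simplify]

B ∨ C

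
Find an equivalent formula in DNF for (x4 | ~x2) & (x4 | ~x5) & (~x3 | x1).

(x4 & ~x3) | (x4 & x1) | (~x2 & ~x5 & ~x3) | (~x2 & ~x5 & x1)

(x4 | ~x2) & (x4 | ~x5) & (~x3 | x1)
≡ (x4 & x4 & ~x3) | (x4 & x4 & x1) | (x4 & ~x5 & ~x3) | (x4 & ~x5 & x1) | (~x2 & x4 & ~x3) | (~x2 & x4 & x1) | (~x2 & ~x5 & ~x3) | (~x2 & ~x5 & x1)   [distribute & over |]
≡ (x4 & ~x3) | (x4 & x1) | (~x2 & ~x5 & ~x3) | (~x2 & ~x5 & x1)   [simplify]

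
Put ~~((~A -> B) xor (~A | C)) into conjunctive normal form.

~~((~A -> B) xor (~A | C))
= ~~(((~A -> B) | ~A | C) & ~((~A -> B) & (~A | C)))   (expand xor)
= ~~((~~A | B | ~A | C) & ~((~A -> B) & (~A | C)))   (eliminate ->)
= ~~((~~A | B | ~A | C) & ~((~~A | B) & (~A | C)))   (eliminate ->)
= (~~A | B | ~A | C) & ~((~~A | B) & (~A | C))   (double negation)
= (A | B | ~A | C) & ~((~~A | B) & (~A | C))   (double negation)
= (A | B | ~A | C) & (~(~~A | B) | ~(~A | C))   (De Morgan)
= (A | B | ~A | C) & ((~~~A & ~B) | ~(~A | C))   (De Morgan)
= (A | B | ~A | C) & ((~A & ~B) | ~(~A | C))   (double negation)
= (A | B | ~A | C) & ((~A & ~B) | (~~A & ~C))   (De Morgan)
= (A | B | ~A | C) & ((~A & ~B) | (A & ~C))   (double negation)
= (A | B | ~A | C) & (~A | A) & (~A | ~C) & (~B | A) & (~B | ~C)   (distribute | over &)
= (~A | ~C) & (~B | A) & (~B | ~C)   (simplify)

(~A | ~C) & (~B | A) & (~B | ~C)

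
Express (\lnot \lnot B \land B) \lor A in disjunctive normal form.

B \lor A

(\lnot \lnot B \land B) \lor A
≡ (B \land B) \lor A   (double negation)
≡ B \lor A   (simplify)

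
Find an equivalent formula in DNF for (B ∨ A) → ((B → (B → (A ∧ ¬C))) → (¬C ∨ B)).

(B ∨ A) → ((B → (B → (A ∧ ¬C))) → (¬C ∨ B))
= ¬(B ∨ A) ∨ ((B → (B → (A ∧ ¬C))) → (¬C ∨ B))   [eliminate →]
= ¬(B ∨ A) ∨ ¬(B → (B → (A ∧ ¬C))) ∨ ¬C ∨ B   [eliminate →]
= ¬(B ∨ A) ∨ ¬(¬B ∨ (B → (A ∧ ¬C))) ∨ ¬C ∨ B   [eliminate →]
= ¬(B ∨ A) ∨ ¬(¬B ∨ ¬B ∨ (A ∧ ¬C)) ∨ ¬C ∨ B   [eliminate →]
= (¬B ∧ ¬A) ∨ ¬(¬B ∨ ¬B ∨ (A ∧ ¬C)) ∨ ¬C ∨ B   [De Morgan]
= (¬B ∧ ¬A) ∨ (¬¬B ∧ ¬¬B ∧ ¬(A ∧ ¬C)) ∨ ¬C ∨ B   [De Morgan]
= (¬B ∧ ¬A) ∨ (B ∧ ¬¬B ∧ ¬(A ∧ ¬C)) ∨ ¬C ∨ B   [double negation]
= (¬B ∧ ¬A) ∨ (B ∧ B ∧ ¬(A ∧ ¬C)) ∨ ¬C ∨ B   [double negation]
= (¬B ∧ ¬A) ∨ (B ∧ B ∧ (¬A ∨ ¬¬C)) ∨ ¬C ∨ B   [De Morgan]
= (¬B ∧ ¬A) ∨ (B ∧ B ∧ (¬A ∨ C)) ∨ ¬C ∨ B   [double negation]
= (¬B ∧ ¬A) ∨ (B ∧ B ∧ ¬A) ∨ (B ∧ B ∧ C) ∨ ¬C ∨ B   [distribute ∧ over ∨]
= (¬B ∧ ¬A) ∨ ¬C ∨ B   [simplify]

(¬B ∧ ¬A) ∨ ¬C ∨ B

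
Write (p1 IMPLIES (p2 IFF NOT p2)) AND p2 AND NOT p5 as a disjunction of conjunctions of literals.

(p1 IMPLIES (p2 IFF NOT p2)) AND p2 AND NOT p5
≡ (NOT p1 OR (p2 IFF NOT p2)) AND p2 AND NOT p5   (eliminate IMPLIES)
≡ (NOT p1 OR ((p2 IMPLIES NOT p2) AND (NOT p2 IMPLIES p2))) AND p2 AND NOT p5   (eliminate IFF)
≡ (NOT p1 OR ((NOT p2 OR NOT p2) AND (NOT p2 IMPLIES p2))) AND p2 AND NOT p5   (eliminate IMPLIES)
≡ (NOT p1 OR ((NOT p2 OR NOT p2) AND (NOT NOT p2 OR p2))) AND p2 AND NOT p5   (eliminate IMPLIES)
≡ (NOT p1 OR ((NOT p2 OR NOT p2) AND (p2 OR p2))) AND p2 AND NOT p5   (double negation)
≡ (NOT p1 AND p2 AND NOT p5) OR (NOT p2 AND p2 AND p2 AND NOT p5) OR (NOT p2 AND p2 AND p2 AND NOT p5) OR (NOT p2 AND p2 AND p2 AND NOT p5) OR (NOT p2 AND p2 AND p2 AND NOT p5)   (distribute AND over OR)
≡ NOT p1 AND p2 AND NOT p5   (simplify)

NOT p1 AND p2 AND NOT p5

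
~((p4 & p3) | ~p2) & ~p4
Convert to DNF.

~p4 & p2

~((p4 & p3) | ~p2) & ~p4
≡ ~(p4 & p3) & ~~p2 & ~p4   (De Morgan)
≡ (~p4 | ~p3) & ~~p2 & ~p4   (De Morgan)
≡ (~p4 | ~p3) & p2 & ~p4   (double negation)
≡ (~p4 & p2 & ~p4) | (~p3 & p2 & ~p4)   (distribute & over |)
≡ ~p4 & p2   (simplify)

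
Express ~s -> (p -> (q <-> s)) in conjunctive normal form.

s | ~p | ~q

~s -> (p -> (q <-> s))
= ~~s | (p -> (q <-> s))   — eliminate ->
= ~~s | ~p | (q <-> s)   — eliminate ->
= ~~s | ~p | ((q -> s) & (s -> q))   — eliminate <->
= ~~s | ~p | ((~q | s) & (s -> q))   — eliminate ->
= ~~s | ~p | ((~q | s) & (~s | q))   — eliminate ->
= s | ~p | ((~q | s) & (~s | q))   — double negation
= (s | ~p | ~q | s) & (s | ~p | ~s | q)   — distribute | over &
= s | ~p | ~q   — simplify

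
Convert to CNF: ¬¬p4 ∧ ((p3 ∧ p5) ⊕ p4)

¬¬p4 ∧ ((p3 ∧ p5) ⊕ p4)
≡ ¬¬p4 ∧ ((p3 ∧ p5) ∨ p4) ∧ ¬(p3 ∧ p5 ∧ p4)   — expand ⊕
≡ p4 ∧ ((p3 ∧ p5) ∨ p4) ∧ ¬(p3 ∧ p5 ∧ p4)   — double negation
≡ p4 ∧ ((p3 ∧ p5) ∨ p4) ∧ (¬p3 ∨ ¬p5 ∨ ¬p4)   — De Morgan
≡ p4 ∧ (p3 ∨ p4) ∧ (p5 ∨ p4) ∧ (¬p3 ∨ ¬p5 ∨ ¬p4)   — distribute ∨ over ∧
≡ p4 ∧ (¬p3 ∨ ¬p5 ∨ ¬p4)   — simplify

p4 ∧ (¬p3 ∨ ¬p5 ∨ ¬p4)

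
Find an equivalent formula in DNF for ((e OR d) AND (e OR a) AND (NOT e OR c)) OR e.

((e OR d) AND (e OR a) AND (NOT e OR c)) OR e
= (e AND e AND NOT e) OR (e AND e AND c) OR (e AND a AND NOT e) OR (e AND a AND c) OR (d AND e AND NOT e) OR (d AND e AND c) OR (d AND a AND NOT e) OR (d AND a AND c) OR e
= (d AND a AND NOT e) OR (d AND a AND c) OR e

(d AND a AND NOT e) OR (d AND a AND c) OR e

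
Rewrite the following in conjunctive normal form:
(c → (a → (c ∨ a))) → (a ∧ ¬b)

(c ∨ ¬b) ∧ a ∧ (¬c ∨ ¬b) ∧ (¬a ∨ ¬b)

(c → (a → (c ∨ a))) → (a ∧ ¬b)
≡ ¬(c → (a → (c ∨ a))) ∨ (a ∧ ¬b)   (eliminate →)
≡ ¬(¬c ∨ (a → (c ∨ a))) ∨ (a ∧ ¬b)   (eliminate →)
≡ ¬(¬c ∨ ¬a ∨ c ∨ a) ∨ (a ∧ ¬b)   (eliminate →)
≡ (¬¬c ∧ ¬¬a ∧ ¬c ∧ ¬a) ∨ (a ∧ ¬b)   (De Morgan)
≡ (c ∧ ¬¬a ∧ ¬c ∧ ¬a) ∨ (a ∧ ¬b)   (double negation)
≡ (c ∧ a ∧ ¬c ∧ ¬a) ∨ (a ∧ ¬b)   (double negation)
≡ (c ∨ a) ∧ (c ∨ ¬b) ∧ (a ∨ a) ∧ (a ∨ ¬b) ∧ (¬c ∨ a) ∧ (¬c ∨ ¬b) ∧ (¬a ∨ a) ∧ (¬a ∨ ¬b)   (distribute ∨ over ∧)
≡ (c ∨ ¬b) ∧ a ∧ (¬c ∨ ¬b) ∧ (¬a ∨ ¬b)   (simplify)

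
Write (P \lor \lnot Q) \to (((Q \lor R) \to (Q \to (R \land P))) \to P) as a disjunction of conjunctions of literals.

(\lnot P \land Q) \lor (Q \land \lnot R) \lor P

(P \lor \lnot Q) \to (((Q \lor R) \to (Q \to (R \land P))) \to P)
≡ \lnot (P \lor \lnot Q) \lor (((Q \lor R) \to (Q \to (R \land P))) \to P)   (eliminate \to)
≡ \lnot (P \lor \lnot Q) \lor \lnot ((Q \lor R) \to (Q \to (R \land P))) \lor P   (eliminate \to)
≡ \lnot (P \lor \lnot Q) \lor \lnot (\lnot (Q \lor R) \lor (Q \to (R \land P))) \lor P   (eliminate \to)
≡ \lnot (P \lor \lnot Q) \lor \lnot (\lnot (Q \lor R) \lor \lnot Q \lor (R \land P)) \lor P   (eliminate \to)
≡ (\lnot P \land \lnot \lnot Q) \lor \lnot (\lnot (Q \lor R) \lor \lnot Q \lor (R \land P)) \lor P   (De Morgan)
≡ (\lnot P \land Q) \lor \lnot (\lnot (Q \lor R) \lor \lnot Q \lor (R \land P)) \lor P   (double negation)
≡ (\lnot P \land Q) \lor (\lnot \lnot (Q \lor R) \land \lnot \lnot Q \land \lnot (R \land P)) \lor P   (De Morgan)
≡ (\lnot P \land Q) \lor ((Q \lor R) \land \lnot \lnot Q \land \lnot (R \land P)) \lor P   (double negation)
≡ (\lnot P \land Q) \lor ((Q \lor R) \land Q \land \lnot (R \land P)) \lor P   (double negation)
≡ (\lnot P \land Q) \lor ((Q \lor R) \land Q \land (\lnot R \lor \lnot P)) \lor P   (De Morgan)
≡ (\lnot P \land Q) \lor (Q \land Q \land \lnot R) \lor (Q \land Q \land \lnot P) \lor (R \land Q \land \lnot R) \lor (R \land Q \land \lnot P) \lor P   (distribute \land over \lor)
≡ (\lnot P \land Q) \lor (Q \land \lnot R) \lor P   (simplify)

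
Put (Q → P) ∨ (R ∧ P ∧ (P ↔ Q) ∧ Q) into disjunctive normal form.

¬Q ∨ P

(Q → P) ∨ (R ∧ P ∧ (P ↔ Q) ∧ Q)
= ¬Q ∨ P ∨ (R ∧ P ∧ (P ↔ Q) ∧ Q)   — eliminate →
= ¬Q ∨ P ∨ (R ∧ P ∧ (P → Q) ∧ (Q → P) ∧ Q)   — eliminate ↔
= ¬Q ∨ P ∨ (R ∧ P ∧ (¬P ∨ Q) ∧ (Q → P) ∧ Q)   — eliminate →
= ¬Q ∨ P ∨ (R ∧ P ∧ (¬P ∨ Q) ∧ (¬Q ∨ P) ∧ Q)   — eliminate →
= ¬Q ∨ P ∨ (R ∧ P ∧ ¬P ∧ ¬Q ∧ Q) ∨ (R ∧ P ∧ ¬P ∧ P ∧ Q) ∨ (R ∧ P ∧ Q ∧ ¬Q ∧ Q) ∨ (R ∧ P ∧ Q ∧ P ∧ Q)   — distribute ∧ over ∨
= ¬Q ∨ P   — simplify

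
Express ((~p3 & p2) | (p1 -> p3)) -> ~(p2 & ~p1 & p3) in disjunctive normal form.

~p2 | p1 | ~p3

((~p3 & p2) | (p1 -> p3)) -> ~(p2 & ~p1 & p3)
≡ ~((~p3 & p2) | (p1 -> p3)) | ~(p2 & ~p1 & p3)   [eliminate ->]
≡ ~((~p3 & p2) | ~p1 | p3) | ~(p2 & ~p1 & p3)   [eliminate ->]
≡ (~(~p3 & p2) & ~~p1 & ~p3) | ~(p2 & ~p1 & p3)   [De Morgan]
≡ ((~~p3 | ~p2) & ~~p1 & ~p3) | ~(p2 & ~p1 & p3)   [De Morgan]
≡ ((p3 | ~p2) & ~~p1 & ~p3) | ~(p2 & ~p1 & p3)   [double negation]
≡ ((p3 | ~p2) & p1 & ~p3) | ~(p2 & ~p1 & p3)   [double negation]
≡ ((p3 | ~p2) & p1 & ~p3) | ~p2 | ~~p1 | ~p3   [De Morgan]
≡ ((p3 | ~p2) & p1 & ~p3) | ~p2 | p1 | ~p3   [double negation]
≡ (p3 & p1 & ~p3) | (~p2 & p1 & ~p3) | ~p2 | p1 | ~p3   [distribute & over |]
≡ ~p2 | p1 | ~p3   [simplify]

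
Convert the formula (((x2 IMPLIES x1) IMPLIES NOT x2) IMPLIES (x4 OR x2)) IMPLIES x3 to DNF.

(NOT x2 AND NOT x4) OR x3

(((x2 IMPLIES x1) IMPLIES NOT x2) IMPLIES (x4 OR x2)) IMPLIES x3
≡ NOT (((x2 IMPLIES x1) IMPLIES NOT x2) IMPLIES (x4 OR x2)) OR x3   (eliminate IMPLIES)
≡ NOT (NOT ((x2 IMPLIES x1) IMPLIES NOT x2) OR x4 OR x2) OR x3   (eliminate IMPLIES)
≡ NOT (NOT (NOT (x2 IMPLIES x1) OR NOT x2) OR x4 OR x2) OR x3   (eliminate IMPLIES)
≡ NOT (NOT (NOT (NOT x2 OR x1) OR NOT x2) OR x4 OR x2) OR x3   (eliminate IMPLIES)
≡ (NOT NOT (NOT (NOT x2 OR x1) OR NOT x2) AND NOT x4 AND NOT x2) OR x3   (De Morgan)
≡ ((NOT (NOT x2 OR x1) OR NOT x2) AND NOT x4 AND NOT x2) OR x3   (double negation)
≡ (((NOT NOT x2 AND NOT x1) OR NOT x2) AND NOT x4 AND NOT x2) OR x3   (De Morgan)
≡ (((x2 AND NOT x1) OR NOT x2) AND NOT x4 AND NOT x2) OR x3   (double negation)
≡ (x2 AND NOT x1 AND NOT x4 AND NOT x2) OR (NOT x2 AND NOT x4 AND NOT x2) OR x3   (distribute AND over OR)
≡ (NOT x2 AND NOT x4) OR x3   (simplify)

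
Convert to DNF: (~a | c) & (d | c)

(~a & d) | c

(~a | c) & (d | c)
≡ (~a & d) | (~a & c) | (c & d) | (c & c)   [distribute & over |]
≡ (~a & d) | c   [simplify]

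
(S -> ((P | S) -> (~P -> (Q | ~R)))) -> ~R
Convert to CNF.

(S -> ((P | S) -> (~P -> (Q | ~R)))) -> ~R
⇔ ~(S -> ((P | S) -> (~P -> (Q | ~R)))) | ~R   [eliminate ->]
⇔ ~(~S | ((P | S) -> (~P -> (Q | ~R)))) | ~R   [eliminate ->]
⇔ ~(~S | ~(P | S) | (~P -> (Q | ~R))) | ~R   [eliminate ->]
⇔ ~(~S | ~(P | S) | ~~P | Q | ~R) | ~R   [eliminate ->]
⇔ (~~S & ~~(P | S) & ~~~P & ~Q & ~~R) | ~R   [De Morgan]
⇔ (S & ~~(P | S) & ~~~P & ~Q & ~~R) | ~R   [double negation]
⇔ (S & (P | S) & ~~~P & ~Q & ~~R) | ~R   [double negation]
⇔ (S & (P | S) & ~P & ~Q & ~~R) | ~R   [double negation]
⇔ (S & (P | S) & ~P & ~Q & R) | ~R   [double negation]
⇔ (S | ~R) & (P | S | ~R) & (~P | ~R) & (~Q | ~R) & (R | ~R)   [distribute | over &]
⇔ (S | ~R) & (~P | ~R) & (~Q | ~R)   [simplify]

(S | ~R) & (~P | ~R) & (~Q | ~R)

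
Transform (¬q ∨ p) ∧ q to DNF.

(¬q ∨ p) ∧ q
⇔ (¬q ∧ q) ∨ (p ∧ q)   — distribute ∧ over ∨
⇔ p ∧ q   — simplify

p ∧ q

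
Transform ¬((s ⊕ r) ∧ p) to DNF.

(¬s ∧ ¬r) ∨ (r ∧ s) ∨ ¬p

¬((s ⊕ r) ∧ p)
≡ ¬(((s ∧ ¬r) ∨ (¬s ∧ r)) ∧ p)   [expand ⊕]
≡ ¬((s ∧ ¬r) ∨ (¬s ∧ r)) ∨ ¬p   [De Morgan]
≡ (¬(s ∧ ¬r) ∧ ¬(¬s ∧ r)) ∨ ¬p   [De Morgan]
≡ ((¬s ∨ ¬¬r) ∧ ¬(¬s ∧ r)) ∨ ¬p   [De Morgan]
≡ ((¬s ∨ r) ∧ ¬(¬s ∧ r)) ∨ ¬p   [double negation]
≡ ((¬s ∨ r) ∧ (¬¬s ∨ ¬r)) ∨ ¬p   [De Morgan]
≡ ((¬s ∨ r) ∧ (s ∨ ¬r)) ∨ ¬p   [double negation]
≡ (¬s ∧ s) ∨ (¬s ∧ ¬r) ∨ (r ∧ s) ∨ (r ∧ ¬r) ∨ ¬p   [distribute ∧ over ∨]
≡ (¬s ∧ ¬r) ∨ (r ∧ s) ∨ ¬p   [simplify]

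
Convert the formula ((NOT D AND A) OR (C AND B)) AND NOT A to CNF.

((NOT D AND A) OR (C AND B)) AND NOT A
≡ (NOT D OR C) AND (NOT D OR B) AND (A OR C) AND (A OR B) AND NOT A   [distribute OR over AND]

(NOT D OR C) AND (NOT D OR B) AND (A OR C) AND (A OR B) AND NOT A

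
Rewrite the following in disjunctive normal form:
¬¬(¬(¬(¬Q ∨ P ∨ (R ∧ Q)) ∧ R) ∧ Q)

¬¬(¬(¬(¬Q ∨ P ∨ (R ∧ Q)) ∧ R) ∧ Q)
= ¬(¬(¬Q ∨ P ∨ (R ∧ Q)) ∧ R) ∧ Q
= (¬¬(¬Q ∨ P ∨ (R ∧ Q)) ∨ ¬R) ∧ Q
= (¬Q ∨ P ∨ (R ∧ Q) ∨ ¬R) ∧ Q
= (¬Q ∧ Q) ∨ (P ∧ Q) ∨ (R ∧ Q ∧ Q) ∨ (¬R ∧ Q)
= (P ∧ Q) ∨ (R ∧ Q) ∨ (¬R ∧ Q)

(P ∧ Q) ∨ (R ∧ Q) ∨ (¬R ∧ Q)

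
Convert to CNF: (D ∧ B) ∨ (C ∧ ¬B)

(D ∧ B) ∨ (C ∧ ¬B)
≡ (D ∨ C) ∧ (D ∨ ¬B) ∧ (B ∨ C) ∧ (B ∨ ¬B)
≡ (D ∨ C) ∧ (D ∨ ¬B) ∧ (B ∨ C)

(D ∨ C) ∧ (D ∨ ¬B) ∧ (B ∨ C)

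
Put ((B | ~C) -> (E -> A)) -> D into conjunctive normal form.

(B | ~C | D) & (E | D) & (~A | D)

((B | ~C) -> (E -> A)) -> D
≡ ~((B | ~C) -> (E -> A)) | D   (eliminate ->)
≡ ~(~(B | ~C) | (E -> A)) | D   (eliminate ->)
≡ ~(~(B | ~C) | ~E | A) | D   (eliminate ->)
≡ (~~(B | ~C) & ~~E & ~A) | D   (De Morgan)
≡ ((B | ~C) & ~~E & ~A) | D   (double negation)
≡ ((B | ~C) & E & ~A) | D   (double negation)
≡ (B | ~C | D) & (E | D) & (~A | D)   (distribute | over &)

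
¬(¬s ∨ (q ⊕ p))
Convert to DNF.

s ∧ ¬q ∧ ¬p ∨ s ∧ p ∧ q

¬(¬s ∨ (q ⊕ p))
≡ ¬(¬s ∨ q ∧ ¬p ∨ ¬q ∧ p)   [expand ⊕]
≡ ¬¬s ∧ ¬(q ∧ ¬p) ∧ ¬(¬q ∧ p)   [De Morgan]
≡ s ∧ ¬(q ∧ ¬p) ∧ ¬(¬q ∧ p)   [double negation]
≡ s ∧ (¬q ∨ ¬¬p) ∧ ¬(¬q ∧ p)   [De Morgan]
≡ s ∧ (¬q ∨ p) ∧ ¬(¬q ∧ p)   [double negation]
≡ s ∧ (¬q ∨ p) ∧ (¬¬q ∨ ¬p)   [De Morgan]
≡ s ∧ (¬q ∨ p) ∧ (q ∨ ¬p)   [double negation]
≡ s ∧ ¬q ∧ q ∨ s ∧ ¬q ∧ ¬p ∨ s ∧ p ∧ q ∨ s ∧ p ∧ ¬p   [distribute ∧ over ∨]
≡ s ∧ ¬q ∧ ¬p ∨ s ∧ p ∧ q   [simplify]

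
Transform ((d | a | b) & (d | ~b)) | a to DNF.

d | a

((d | a | b) & (d | ~b)) | a
≡ (d & d) | (d & ~b) | (a & d) | (a & ~b) | (b & d) | (b & ~b) | a   [distribute & over |]
≡ d | a   [simplify]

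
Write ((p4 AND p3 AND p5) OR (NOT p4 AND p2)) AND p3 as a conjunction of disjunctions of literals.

((p4 AND p3 AND p5) OR (NOT p4 AND p2)) AND p3
⇔ (p4 OR NOT p4) AND (p4 OR p2) AND (p3 OR NOT p4) AND (p3 OR p2) AND (p5 OR NOT p4) AND (p5 OR p2) AND p3   [distribute OR over AND]
⇔ (p4 OR p2) AND (p5 OR NOT p4) AND (p5 OR p2) AND p3   [simplify]

(p4 OR p2) AND (p5 OR NOT p4) AND (p5 OR p2) AND p3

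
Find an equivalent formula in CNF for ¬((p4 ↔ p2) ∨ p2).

(p4 ∨ p2) ∧ ¬p2

¬((p4 ↔ p2) ∨ p2)
= ¬(((p4 → p2) ∧ (p2 → p4)) ∨ p2)   [eliminate ↔]
= ¬(((¬p4 ∨ p2) ∧ (p2 → p4)) ∨ p2)   [eliminate →]
= ¬(((¬p4 ∨ p2) ∧ (¬p2 ∨ p4)) ∨ p2)   [eliminate →]
= ¬((¬p4 ∨ p2) ∧ (¬p2 ∨ p4)) ∧ ¬p2   [De Morgan]
= (¬(¬p4 ∨ p2) ∨ ¬(¬p2 ∨ p4)) ∧ ¬p2   [De Morgan]
= ((¬¬p4 ∧ ¬p2) ∨ ¬(¬p2 ∨ p4)) ∧ ¬p2   [De Morgan]
= ((p4 ∧ ¬p2) ∨ ¬(¬p2 ∨ p4)) ∧ ¬p2   [double negation]
= ((p4 ∧ ¬p2) ∨ (¬¬p2 ∧ ¬p4)) ∧ ¬p2   [De Morgan]
= ((p4 ∧ ¬p2) ∨ (p2 ∧ ¬p4)) ∧ ¬p2   [double negation]
= (p4 ∨ p2) ∧ (p4 ∨ ¬p4) ∧ (¬p2 ∨ p2) ∧ (¬p2 ∨ ¬p4) ∧ ¬p2   [distribute ∨ over ∧]
= (p4 ∨ p2) ∧ ¬p2   [simplify]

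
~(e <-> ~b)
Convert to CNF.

~(e <-> ~b)
= ~((e -> ~b) & (~b -> e))   (eliminate <->)
= ~((~e | ~b) & (~b -> e))   (eliminate ->)
= ~((~e | ~b) & (~~b | e))   (eliminate ->)
= ~(~e | ~b) | ~(~~b | e)   (De Morgan)
= (~~e & ~~b) | ~(~~b | e)   (De Morgan)
= (e & ~~b) | ~(~~b | e)   (double negation)
= (e & b) | ~(~~b | e)   (double negation)
= (e & b) | (~~~b & ~e)   (De Morgan)
= (e & b) | (~b & ~e)   (double negation)
= (e | ~b) & (e | ~e) & (b | ~b) & (b | ~e)   (distribute | over &)
= (e | ~b) & (b | ~e)   (simplify)

(e | ~b) & (b | ~e)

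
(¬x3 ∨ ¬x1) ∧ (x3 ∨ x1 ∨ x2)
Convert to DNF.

(¬x3 ∨ ¬x1) ∧ (x3 ∨ x1 ∨ x2)
⇔ (¬x3 ∧ x3) ∨ (¬x3 ∧ x1) ∨ (¬x3 ∧ x2) ∨ (¬x1 ∧ x3) ∨ (¬x1 ∧ x1) ∨ (¬x1 ∧ x2)   — distribute ∧ over ∨
⇔ (¬x3 ∧ x1) ∨ (¬x3 ∧ x2) ∨ (¬x1 ∧ x3) ∨ (¬x1 ∧ x2)   — simplify

(¬x3 ∧ x1) ∨ (¬x3 ∧ x2) ∨ (¬x1 ∧ x3) ∨ (¬x1 ∧ x2)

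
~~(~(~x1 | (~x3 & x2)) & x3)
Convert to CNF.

~~(~(~x1 | (~x3 & x2)) & x3)
⇔ ~(~x1 | (~x3 & x2)) & x3   [double negation]
⇔ ~~x1 & ~(~x3 & x2) & x3   [De Morgan]
⇔ x1 & ~(~x3 & x2) & x3   [double negation]
⇔ x1 & (~~x3 | ~x2) & x3   [De Morgan]
⇔ x1 & (x3 | ~x2) & x3   [double negation]
⇔ x1 & x3   [simplify]

x1 & x3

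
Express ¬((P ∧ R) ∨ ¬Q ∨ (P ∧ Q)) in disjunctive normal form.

¬((P ∧ R) ∨ ¬Q ∨ (P ∧ Q))
≡ ¬(P ∧ R) ∧ ¬¬Q ∧ ¬(P ∧ Q)   [De Morgan]
≡ (¬P ∨ ¬R) ∧ ¬¬Q ∧ ¬(P ∧ Q)   [De Morgan]
≡ (¬P ∨ ¬R) ∧ Q ∧ ¬(P ∧ Q)   [double negation]
≡ (¬P ∨ ¬R) ∧ Q ∧ (¬P ∨ ¬Q)   [De Morgan]
≡ (¬P ∧ Q ∧ ¬P) ∨ (¬P ∧ Q ∧ ¬Q) ∨ (¬R ∧ Q ∧ ¬P) ∨ (¬R ∧ Q ∧ ¬Q)   [distribute ∧ over ∨]
≡ ¬P ∧ Q   [simplify]

¬P ∧ Q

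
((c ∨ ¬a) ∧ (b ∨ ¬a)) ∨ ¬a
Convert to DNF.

(c ∧ b) ∨ ¬a

((c ∨ ¬a) ∧ (b ∨ ¬a)) ∨ ¬a
⇔ (c ∧ b) ∨ (c ∧ ¬a) ∨ (¬a ∧ b) ∨ (¬a ∧ ¬a) ∨ ¬a   [distribute ∧ over ∨]
⇔ (c ∧ b) ∨ ¬a   [simplify]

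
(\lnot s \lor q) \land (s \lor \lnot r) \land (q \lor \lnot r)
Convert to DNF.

(\lnot s \lor q) \land (s \lor \lnot r) \land (q \lor \lnot r)
= (\lnot s \land s \land q) \lor (\lnot s \land s \land \lnot r) \lor (\lnot s \land \lnot r \land q) \lor (\lnot s \land \lnot r \land \lnot r) \lor (q \land s \land q) \lor (q \land s \land \lnot r) \lor (q \land \lnot r \land q) \lor (q \land \lnot r \land \lnot r)   [distribute \land over \lor]
= (\lnot s \land \lnot r) \lor (q \land s) \lor (q \land \lnot r)   [simplify]

(\lnot s \land \lnot r) \lor (q \land s) \lor (q \land \lnot r)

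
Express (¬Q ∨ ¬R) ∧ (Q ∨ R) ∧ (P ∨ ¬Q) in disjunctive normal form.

(¬Q ∨ ¬R) ∧ (Q ∨ R) ∧ (P ∨ ¬Q)
≡ ¬Q ∧ Q ∧ P ∨ ¬Q ∧ Q ∧ ¬Q ∨ ¬Q ∧ R ∧ P ∨ ¬Q ∧ R ∧ ¬Q ∨ ¬R ∧ Q ∧ P ∨ ¬R ∧ Q ∧ ¬Q ∨ ¬R ∧ R ∧ P ∨ ¬R ∧ R ∧ ¬Q   (distribute ∧ over ∨)
≡ ¬Q ∧ R ∨ ¬R ∧ Q ∧ P   (simplify)

¬Q ∧ R ∨ ¬R ∧ Q ∧ P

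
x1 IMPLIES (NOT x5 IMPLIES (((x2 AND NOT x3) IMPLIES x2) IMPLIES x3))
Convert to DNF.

NOT x1 OR x5 OR x3

x1 IMPLIES (NOT x5 IMPLIES (((x2 AND NOT x3) IMPLIES x2) IMPLIES x3))
≡ NOT x1 OR (NOT x5 IMPLIES (((x2 AND NOT x3) IMPLIES x2) IMPLIES x3))   [eliminate IMPLIES]
≡ NOT x1 OR NOT NOT x5 OR (((x2 AND NOT x3) IMPLIES x2) IMPLIES x3)   [eliminate IMPLIES]
≡ NOT x1 OR NOT NOT x5 OR NOT ((x2 AND NOT x3) IMPLIES x2) OR x3   [eliminate IMPLIES]
≡ NOT x1 OR NOT NOT x5 OR NOT (NOT (x2 AND NOT x3) OR x2) OR x3   [eliminate IMPLIES]
≡ NOT x1 OR x5 OR NOT (NOT (x2 AND NOT x3) OR x2) OR x3   [double negation]
≡ NOT x1 OR x5 OR (NOT NOT (x2 AND NOT x3) AND NOT x2) OR x3   [De Morgan]
≡ NOT x1 OR x5 OR (x2 AND NOT x3 AND NOT x2) OR x3   [double negation]
≡ NOT x1 OR x5 OR x3   [simplify]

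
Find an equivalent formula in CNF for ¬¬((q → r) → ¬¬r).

¬¬((q → r) → ¬¬r)
⇔ ¬¬(¬(q → r) ∨ ¬¬r)   — eliminate →
⇔ ¬¬(¬(¬q ∨ r) ∨ ¬¬r)   — eliminate →
⇔ ¬(¬q ∨ r) ∨ ¬¬r   — double negation
⇔ ¬¬q ∧ ¬r ∨ ¬¬r   — De Morgan
⇔ q ∧ ¬r ∨ ¬¬r   — double negation
⇔ q ∧ ¬r ∨ r   — double negation
⇔ (q ∨ r) ∧ (¬r ∨ r)   — distribute ∨ over ∧
⇔ q ∨ r   — simplify

q ∨ r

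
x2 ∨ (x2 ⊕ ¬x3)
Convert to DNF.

x2 ∨ (¬x2 ∧ ¬x3)

x2 ∨ (x2 ⊕ ¬x3)
≡ x2 ∨ (x2 ∧ ¬¬x3) ∨ (¬x2 ∧ ¬x3)   [expand ⊕]
≡ x2 ∨ (x2 ∧ x3) ∨ (¬x2 ∧ ¬x3)   [double negation]
≡ x2 ∨ (¬x2 ∧ ¬x3)   [simplify]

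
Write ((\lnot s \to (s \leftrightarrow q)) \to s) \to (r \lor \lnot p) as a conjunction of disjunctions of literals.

(s \lor \lnot q \lor r \lor \lnot p) \land (\lnot s \lor r \lor \lnot p)

((\lnot s \to (s \leftrightarrow q)) \to s) \to (r \lor \lnot p)
≡ \lnot ((\lnot s \to (s \leftrightarrow q)) \to s) \lor r \lor \lnot p   [eliminate \to]
≡ \lnot (\lnot (\lnot s \to (s \leftrightarrow q)) \lor s) \lor r \lor \lnot p   [eliminate \to]
≡ \lnot (\lnot (\lnot \lnot s \lor (s \leftrightarrow q)) \lor s) \lor r \lor \lnot p   [eliminate \to]
≡ \lnot (\lnot (\lnot \lnot s \lor ((s \to q) \land (q \to s))) \lor s) \lor r \lor \lnot p   [eliminate \leftrightarrow]
≡ \lnot (\lnot (\lnot \lnot s \lor ((\lnot s \lor q) \land (q \to s))) \lor s) \lor r \lor \lnot p   [eliminate \to]
≡ \lnot (\lnot (\lnot \lnot s \lor ((\lnot s \lor q) \land (\lnot q \lor s))) \lor s) \lor r \lor \lnot p   [eliminate \to]
≡ (\lnot \lnot (\lnot \lnot s \lor ((\lnot s \lor q) \land (\lnot q \lor s))) \land \lnot s) \lor r \lor \lnot p   [De Morgan]
≡ ((\lnot \lnot s \lor ((\lnot s \lor q) \land (\lnot q \lor s))) \land \lnot s) \lor r \lor \lnot p   [double negation]
≡ ((s \lor ((\lnot s \lor q) \land (\lnot q \lor s))) \land \lnot s) \lor r \lor \lnot p   [double negation]
≡ (s \lor \lnot s \lor q \lor r \lor \lnot p) \land (s \lor \lnot q \lor s \lor r \lor \lnot p) \land (\lnot s \lor r \lor \lnot p)   [distribute \lor over \land]
≡ (s \lor \lnot q \lor r \lor \lnot p) \land (\lnot s \lor r \lor \lnot p)   [simplify]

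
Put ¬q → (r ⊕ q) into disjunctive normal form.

¬q → (r ⊕ q)
≡ ¬¬q ∨ (r ⊕ q)   — eliminate →
≡ ¬¬q ∨ (r ∧ ¬q) ∨ (¬r ∧ q)   — expand ⊕
≡ q ∨ (r ∧ ¬q) ∨ (¬r ∧ q)   — double negation
≡ q ∨ (r ∧ ¬q)   — simplify

q ∨ (r ∧ ¬q)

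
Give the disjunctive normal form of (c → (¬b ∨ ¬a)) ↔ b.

(c → (¬b ∨ ¬a)) ↔ b
= ((c → (¬b ∨ ¬a)) → b) ∧ (b → (c → (¬b ∨ ¬a)))   [eliminate ↔]
= (¬(c → (¬b ∨ ¬a)) ∨ b) ∧ (b → (c → (¬b ∨ ¬a)))   [eliminate →]
= (¬(¬c ∨ ¬b ∨ ¬a) ∨ b) ∧ (b → (c → (¬b ∨ ¬a)))   [eliminate →]
= (¬(¬c ∨ ¬b ∨ ¬a) ∨ b) ∧ (¬b ∨ (c → (¬b ∨ ¬a)))   [eliminate →]
= (¬(¬c ∨ ¬b ∨ ¬a) ∨ b) ∧ (¬b ∨ ¬c ∨ ¬b ∨ ¬a)   [eliminate →]
= ((¬¬c ∧ ¬¬b ∧ ¬¬a) ∨ b) ∧ (¬b ∨ ¬c ∨ ¬b ∨ ¬a)   [De Morgan]
= ((c ∧ ¬¬b ∧ ¬¬a) ∨ b) ∧ (¬b ∨ ¬c ∨ ¬b ∨ ¬a)   [double negation]
= ((c ∧ b ∧ ¬¬a) ∨ b) ∧ (¬b ∨ ¬c ∨ ¬b ∨ ¬a)   [double negation]
= ((c ∧ b ∧ a) ∨ b) ∧ (¬b ∨ ¬c ∨ ¬b ∨ ¬a)   [double negation]
= (c ∧ b ∧ a ∧ ¬b) ∨ (c ∧ b ∧ a ∧ ¬c) ∨ (c ∧ b ∧ a ∧ ¬b) ∨ (c ∧ b ∧ a ∧ ¬a) ∨ (b ∧ ¬b) ∨ (b ∧ ¬c) ∨ (b ∧ ¬b) ∨ (b ∧ ¬a)   [distribute ∧ over ∨]
= (b ∧ ¬c) ∨ (b ∧ ¬a)   [simplify]

(b ∧ ¬c) ∨ (b ∧ ¬a)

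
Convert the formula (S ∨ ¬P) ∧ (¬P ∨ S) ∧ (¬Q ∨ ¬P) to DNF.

(S ∧ ¬Q) ∨ ¬P

(S ∨ ¬P) ∧ (¬P ∨ S) ∧ (¬Q ∨ ¬P)
≡ (S ∧ ¬P ∧ ¬Q) ∨ (S ∧ ¬P ∧ ¬P) ∨ (S ∧ S ∧ ¬Q) ∨ (S ∧ S ∧ ¬P) ∨ (¬P ∧ ¬P ∧ ¬Q) ∨ (¬P ∧ ¬P ∧ ¬P) ∨ (¬P ∧ S ∧ ¬Q) ∨ (¬P ∧ S ∧ ¬P)   [distribute ∧ over ∨]
≡ (S ∧ ¬Q) ∨ ¬P   [simplify]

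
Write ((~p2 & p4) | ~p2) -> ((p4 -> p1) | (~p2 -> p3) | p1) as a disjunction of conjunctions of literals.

((~p2 & p4) | ~p2) -> ((p4 -> p1) | (~p2 -> p3) | p1)
= ~((~p2 & p4) | ~p2) | (p4 -> p1) | (~p2 -> p3) | p1
= ~((~p2 & p4) | ~p2) | ~p4 | p1 | (~p2 -> p3) | p1
= ~((~p2 & p4) | ~p2) | ~p4 | p1 | ~~p2 | p3 | p1
= (~(~p2 & p4) & ~~p2) | ~p4 | p1 | ~~p2 | p3 | p1
= ((~~p2 | ~p4) & ~~p2) | ~p4 | p1 | ~~p2 | p3 | p1
= ((p2 | ~p4) & ~~p2) | ~p4 | p1 | ~~p2 | p3 | p1
= ((p2 | ~p4) & p2) | ~p4 | p1 | ~~p2 | p3 | p1
= ((p2 | ~p4) & p2) | ~p4 | p1 | p2 | p3 | p1
= (p2 & p2) | (~p4 & p2) | ~p4 | p1 | p2 | p3 | p1
= p2 | ~p4 | p1 | p3

p2 | ~p4 | p1 | p3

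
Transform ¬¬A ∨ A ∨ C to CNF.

¬¬A ∨ A ∨ C
≡ A ∨ A ∨ C   — double negation
≡ A ∨ C   — simplify

A ∨ C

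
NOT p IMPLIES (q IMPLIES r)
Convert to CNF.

NOT p IMPLIES (q IMPLIES r)
≡ NOT NOT p OR (q IMPLIES r)   — eliminate IMPLIES
≡ NOT NOT p OR NOT q OR r   — eliminate IMPLIES
≡ p OR NOT q OR r   — double negation

p OR NOT q OR r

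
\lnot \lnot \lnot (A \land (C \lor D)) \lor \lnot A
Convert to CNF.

\lnot \lnot \lnot (A \land (C \lor D)) \lor \lnot A
≡ \lnot (A \land (C \lor D)) \lor \lnot A   [double negation]
≡ \lnot A \lor \lnot (C \lor D) \lor \lnot A   [De Morgan]
≡ \lnot A \lor (\lnot C \land \lnot D) \lor \lnot A   [De Morgan]
≡ (\lnot A \lor \lnot C \lor \lnot A) \land (\lnot A \lor \lnot D \lor \lnot A)   [distribute \lor over \land]
≡ (\lnot A \lor \lnot C) \land (\lnot A \lor \lnot D)   [simplify]

(\lnot A \lor \lnot C) \land (\lnot A \lor \lnot D)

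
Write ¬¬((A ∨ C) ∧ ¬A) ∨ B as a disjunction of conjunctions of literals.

(C ∧ ¬A) ∨ B

¬¬((A ∨ C) ∧ ¬A) ∨ B
≡ ((A ∨ C) ∧ ¬A) ∨ B
≡ (A ∧ ¬A) ∨ (C ∧ ¬A) ∨ B
≡ (C ∧ ¬A) ∨ B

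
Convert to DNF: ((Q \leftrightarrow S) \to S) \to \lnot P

(\lnot Q \land \lnot S) \lor \lnot P

((Q \leftrightarrow S) \to S) \to \lnot P
= \lnot ((Q \leftrightarrow S) \to S) \lor \lnot P   [eliminate \to]
= \lnot (\lnot (Q \leftrightarrow S) \lor S) \lor \lnot P   [eliminate \to]
= \lnot (\lnot ((Q \to S) \land (S \to Q)) \lor S) \lor \lnot P   [eliminate \leftrightarrow]
= \lnot (\lnot ((\lnot Q \lor S) \land (S \to Q)) \lor S) \lor \lnot P   [eliminate \to]
= \lnot (\lnot ((\lnot Q \lor S) \land (\lnot S \lor Q)) \lor S) \lor \lnot P   [eliminate \to]
= (\lnot \lnot ((\lnot Q \lor S) \land (\lnot S \lor Q)) \land \lnot S) \lor \lnot P   [De Morgan]
= ((\lnot Q \lor S) \land (\lnot S \lor Q) \land \lnot S) \lor \lnot P   [double negation]
= (\lnot Q \land \lnot S \land \lnot S) \lor (\lnot Q \land Q \land \lnot S) \lor (S \land \lnot S \land \lnot S) \lor (S \land Q \land \lnot S) \lor \lnot P   [distribute \land over \lor]
= (\lnot Q \land \lnot S) \lor \lnot P   [simplify]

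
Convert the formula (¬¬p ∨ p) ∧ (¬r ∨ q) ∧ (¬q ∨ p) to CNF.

(¬¬p ∨ p) ∧ (¬r ∨ q) ∧ (¬q ∨ p)
= (p ∨ p) ∧ (¬r ∨ q) ∧ (¬q ∨ p)   [double negation]
= p ∧ (¬r ∨ q)   [simplify]

p ∧ (¬r ∨ q)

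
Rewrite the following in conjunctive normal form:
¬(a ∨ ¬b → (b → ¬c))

¬(a ∨ ¬b → (b → ¬c))
≡ ¬(¬(a ∨ ¬b) ∨ (b → ¬c))   (eliminate →)
≡ ¬(¬(a ∨ ¬b) ∨ ¬b ∨ ¬c)   (eliminate →)
≡ ¬¬(a ∨ ¬b) ∧ ¬¬b ∧ ¬¬c   (De Morgan)
≡ (a ∨ ¬b) ∧ ¬¬b ∧ ¬¬c   (double negation)
≡ (a ∨ ¬b) ∧ b ∧ ¬¬c   (double negation)
≡ (a ∨ ¬b) ∧ b ∧ c   (double negation)

(a ∨ ¬b) ∧ b ∧ c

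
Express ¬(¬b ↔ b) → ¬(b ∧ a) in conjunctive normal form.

¬(¬b ↔ b) → ¬(b ∧ a)
⇔ ¬¬(¬b ↔ b) ∨ ¬(b ∧ a)
⇔ ¬¬((¬b → b) ∧ (b → ¬b)) ∨ ¬(b ∧ a)
⇔ ¬¬((¬¬b ∨ b) ∧ (b → ¬b)) ∨ ¬(b ∧ a)
⇔ ¬¬((¬¬b ∨ b) ∧ (¬b ∨ ¬b)) ∨ ¬(b ∧ a)
⇔ ((¬¬b ∨ b) ∧ (¬b ∨ ¬b)) ∨ ¬(b ∧ a)
⇔ ((b ∨ b) ∧ (¬b ∨ ¬b)) ∨ ¬(b ∧ a)
⇔ ((b ∨ b) ∧ (¬b ∨ ¬b)) ∨ ¬b ∨ ¬a
⇔ (b ∨ b ∨ ¬b ∨ ¬a) ∧ (¬b ∨ ¬b ∨ ¬b ∨ ¬a)
⇔ ¬b ∨ ¬a

¬b ∨ ¬a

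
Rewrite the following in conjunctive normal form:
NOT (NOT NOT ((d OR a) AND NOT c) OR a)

(NOT d OR c) AND NOT a

NOT (NOT NOT ((d OR a) AND NOT c) OR a)
⇔ NOT NOT NOT ((d OR a) AND NOT c) AND NOT a   [De Morgan]
⇔ NOT ((d OR a) AND NOT c) AND NOT a   [double negation]
⇔ (NOT (d OR a) OR NOT NOT c) AND NOT a   [De Morgan]
⇔ ((NOT d AND NOT a) OR NOT NOT c) AND NOT a   [De Morgan]
⇔ ((NOT d AND NOT a) OR c) AND NOT a   [double negation]
⇔ (NOT d OR c) AND (NOT a OR c) AND NOT a   [distribute OR over AND]
⇔ (NOT d OR c) AND NOT a   [simplify]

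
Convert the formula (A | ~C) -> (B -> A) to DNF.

(~A & C) | ~B | A

(A | ~C) -> (B -> A)
≡ ~(A | ~C) | (B -> A)   [eliminate ->]
≡ ~(A | ~C) | ~B | A   [eliminate ->]
≡ (~A & ~~C) | ~B | A   [De Morgan]
≡ (~A & C) | ~B | A   [double negation]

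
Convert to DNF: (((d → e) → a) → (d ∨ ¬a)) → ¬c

(a ∧ ¬d) ∨ ¬c

(((d → e) → a) → (d ∨ ¬a)) → ¬c
≡ ¬(((d → e) → a) → (d ∨ ¬a)) ∨ ¬c   (eliminate →)
≡ ¬(¬((d → e) → a) ∨ d ∨ ¬a) ∨ ¬c   (eliminate →)
≡ ¬(¬(¬(d → e) ∨ a) ∨ d ∨ ¬a) ∨ ¬c   (eliminate →)
≡ ¬(¬(¬(¬d ∨ e) ∨ a) ∨ d ∨ ¬a) ∨ ¬c   (eliminate →)
≡ (¬¬(¬(¬d ∨ e) ∨ a) ∧ ¬d ∧ ¬¬a) ∨ ¬c   (De Morgan)
≡ ((¬(¬d ∨ e) ∨ a) ∧ ¬d ∧ ¬¬a) ∨ ¬c   (double negation)
≡ (((¬¬d ∧ ¬e) ∨ a) ∧ ¬d ∧ ¬¬a) ∨ ¬c   (De Morgan)
≡ (((d ∧ ¬e) ∨ a) ∧ ¬d ∧ ¬¬a) ∨ ¬c   (double negation)
≡ (((d ∧ ¬e) ∨ a) ∧ ¬d ∧ a) ∨ ¬c   (double negation)
≡ (d ∧ ¬e ∧ ¬d ∧ a) ∨ (a ∧ ¬d ∧ a) ∨ ¬c   (distribute ∧ over ∨)
≡ (a ∧ ¬d) ∨ ¬c   (simplify)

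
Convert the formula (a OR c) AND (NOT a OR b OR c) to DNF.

(a AND b) OR c

(a OR c) AND (NOT a OR b OR c)
≡ (a AND NOT a) OR (a AND b) OR (a AND c) OR (c AND NOT a) OR (c AND b) OR (c AND c)   [distribute AND over OR]
≡ (a AND b) OR c   [simplify]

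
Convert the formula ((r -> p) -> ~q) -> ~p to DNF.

(~r & q) | (p & q) | ~p

((r -> p) -> ~q) -> ~p
= ~((r -> p) -> ~q) | ~p
= ~(~(r -> p) | ~q) | ~p
= ~(~(~r | p) | ~q) | ~p
= (~~(~r | p) & ~~q) | ~p
= ((~r | p) & ~~q) | ~p
= ((~r | p) & q) | ~p
= (~r & q) | (p & q) | ~p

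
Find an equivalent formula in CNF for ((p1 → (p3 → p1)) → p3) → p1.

((p1 → (p3 → p1)) → p3) → p1
≡ ¬((p1 → (p3 → p1)) → p3) ∨ p1   [eliminate →]
≡ ¬(¬(p1 → (p3 → p1)) ∨ p3) ∨ p1   [eliminate →]
≡ ¬(¬(¬p1 ∨ (p3 → p1)) ∨ p3) ∨ p1   [eliminate →]
≡ ¬(¬(¬p1 ∨ ¬p3 ∨ p1) ∨ p3) ∨ p1   [eliminate →]
≡ (¬¬(¬p1 ∨ ¬p3 ∨ p1) ∧ ¬p3) ∨ p1   [De Morgan]
≡ ((¬p1 ∨ ¬p3 ∨ p1) ∧ ¬p3) ∨ p1   [double negation]
≡ (¬p1 ∨ ¬p3 ∨ p1 ∨ p1) ∧ (¬p3 ∨ p1)   [distribute ∨ over ∧]
≡ ¬p3 ∨ p1   [simplify]

¬p3 ∨ p1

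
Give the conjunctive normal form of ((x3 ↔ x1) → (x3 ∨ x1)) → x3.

¬x1 ∨ x3

((x3 ↔ x1) → (x3 ∨ x1)) → x3
⇔ ¬((x3 ↔ x1) → (x3 ∨ x1)) ∨ x3   — eliminate →
⇔ ¬(¬(x3 ↔ x1) ∨ x3 ∨ x1) ∨ x3   — eliminate →
⇔ ¬(¬((x3 → x1) ∧ (x1 → x3)) ∨ x3 ∨ x1) ∨ x3   — eliminate ↔
⇔ ¬(¬((¬x3 ∨ x1) ∧ (x1 → x3)) ∨ x3 ∨ x1) ∨ x3   — eliminate →
⇔ ¬(¬((¬x3 ∨ x1) ∧ (¬x1 ∨ x3)) ∨ x3 ∨ x1) ∨ x3   — eliminate →
⇔ (¬¬((¬x3 ∨ x1) ∧ (¬x1 ∨ x3)) ∧ ¬x3 ∧ ¬x1) ∨ x3   — De Morgan
⇔ ((¬x3 ∨ x1) ∧ (¬x1 ∨ x3) ∧ ¬x3 ∧ ¬x1) ∨ x3   — double negation
⇔ (¬x3 ∨ x1 ∨ x3) ∧ (¬x1 ∨ x3 ∨ x3) ∧ (¬x3 ∨ x3) ∧ (¬x1 ∨ x3)   — distribute ∨ over ∧
⇔ ¬x1 ∨ x3   — simplify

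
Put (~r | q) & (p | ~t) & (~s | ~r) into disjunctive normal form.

(~r | q) & (p | ~t) & (~s | ~r)
≡ (~r & p & ~s) | (~r & p & ~r) | (~r & ~t & ~s) | (~r & ~t & ~r) | (q & p & ~s) | (q & p & ~r) | (q & ~t & ~s) | (q & ~t & ~r)   (distribute & over |)
≡ (~r & p) | (~r & ~t) | (q & p & ~s) | (q & ~t & ~s)   (simplify)

(~r & p) | (~r & ~t) | (q & p & ~s) | (q & ~t & ~s)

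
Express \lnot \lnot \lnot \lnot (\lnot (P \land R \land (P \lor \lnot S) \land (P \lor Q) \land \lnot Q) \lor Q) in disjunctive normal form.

\lnot \lnot \lnot \lnot (\lnot (P \land R \land (P \lor \lnot S) \land (P \lor Q) \land \lnot Q) \lor Q)
= \lnot \lnot (\lnot (P \land R \land (P \lor \lnot S) \land (P \lor Q) \land \lnot Q) \lor Q)   — double negation
= \lnot (P \land R \land (P \lor \lnot S) \land (P \lor Q) \land \lnot Q) \lor Q   — double negation
= \lnot P \lor \lnot R \lor \lnot (P \lor \lnot S) \lor \lnot (P \lor Q) \lor \lnot \lnot Q \lor Q   — De Morgan
= \lnot P \lor \lnot R \lor (\lnot P \land \lnot \lnot S) \lor \lnot (P \lor Q) \lor \lnot \lnot Q \lor Q   — De Morgan
= \lnot P \lor \lnot R \lor (\lnot P \land S) \lor \lnot (P \lor Q) \lor \lnot \lnot Q \lor Q   — double negation
= \lnot P \lor \lnot R \lor (\lnot P \land S) \lor (\lnot P \land \lnot Q) \lor \lnot \lnot Q \lor Q   — De Morgan
= \lnot P \lor \lnot R \lor (\lnot P \land S) \lor (\lnot P \land \lnot Q) \lor Q \lor Q   — double negation
= \lnot P \lor \lnot R \lor Q   — simplify

\lnot P \lor \lnot R \lor Q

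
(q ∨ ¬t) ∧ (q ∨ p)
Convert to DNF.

q ∨ (¬t ∧ p)

(q ∨ ¬t) ∧ (q ∨ p)
⇔ (q ∧ q) ∨ (q ∧ p) ∨ (¬t ∧ q) ∨ (¬t ∧ p)   [distribute ∧ over ∨]
⇔ q ∨ (¬t ∧ p)   [simplify]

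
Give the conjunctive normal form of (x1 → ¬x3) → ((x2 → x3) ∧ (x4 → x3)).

(x3 ∨ ¬x2) ∧ (x3 ∨ ¬x4)

(x1 → ¬x3) → ((x2 → x3) ∧ (x4 → x3))
≡ ¬(x1 → ¬x3) ∨ ((x2 → x3) ∧ (x4 → x3))
≡ ¬(¬x1 ∨ ¬x3) ∨ ((x2 → x3) ∧ (x4 → x3))
≡ ¬(¬x1 ∨ ¬x3) ∨ ((¬x2 ∨ x3) ∧ (x4 → x3))
≡ ¬(¬x1 ∨ ¬x3) ∨ ((¬x2 ∨ x3) ∧ (¬x4 ∨ x3))
≡ (¬¬x1 ∧ ¬¬x3) ∨ ((¬x2 ∨ x3) ∧ (¬x4 ∨ x3))
≡ (x1 ∧ ¬¬x3) ∨ ((¬x2 ∨ x3) ∧ (¬x4 ∨ x3))
≡ (x1 ∧ x3) ∨ ((¬x2 ∨ x3) ∧ (¬x4 ∨ x3))
≡ (x1 ∨ ¬x2 ∨ x3) ∧ (x1 ∨ ¬x4 ∨ x3) ∧ (x3 ∨ ¬x2 ∨ x3) ∧ (x3 ∨ ¬x4 ∨ x3)
≡ (x3 ∨ ¬x2) ∧ (x3 ∨ ¬x4)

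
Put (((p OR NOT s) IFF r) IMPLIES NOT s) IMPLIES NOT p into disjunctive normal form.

(r AND p AND s) OR NOT p

(((p OR NOT s) IFF r) IMPLIES NOT s) IMPLIES NOT p
= NOT (((p OR NOT s) IFF r) IMPLIES NOT s) OR NOT p   — eliminate IMPLIES
= NOT (NOT ((p OR NOT s) IFF r) OR NOT s) OR NOT p   — eliminate IMPLIES
= NOT (NOT (((p OR NOT s) IMPLIES r) AND (r IMPLIES (p OR NOT s))) OR NOT s) OR NOT p   — eliminate IFF
= NOT (NOT ((NOT (p OR NOT s) OR r) AND (r IMPLIES (p OR NOT s))) OR NOT s) OR NOT p   — eliminate IMPLIES
= NOT (NOT ((NOT (p OR NOT s) OR r) AND (NOT r OR p OR NOT s)) OR NOT s) OR NOT p   — eliminate IMPLIES
= (NOT NOT ((NOT (p OR NOT s) OR r) AND (NOT r OR p OR NOT s)) AND NOT NOT s) OR NOT p   — De Morgan
= ((NOT (p OR NOT s) OR r) AND (NOT r OR p OR NOT s) AND NOT NOT s) OR NOT p   — double negation
= (((NOT p AND NOT NOT s) OR r) AND (NOT r OR p OR NOT s) AND NOT NOT s) OR NOT p   — De Morgan
= (((NOT p AND s) OR r) AND (NOT r OR p OR NOT s) AND NOT NOT s) OR NOT p   — double negation
= (((NOT p AND s) OR r) AND (NOT r OR p OR NOT s) AND s) OR NOT p   — double negation
= (NOT p AND s AND NOT r AND s) OR (NOT p AND s AND p AND s) OR (NOT p AND s AND NOT s AND s) OR (r AND NOT r AND s) OR (r AND p AND s) OR (r AND NOT s AND s) OR NOT p   — distribute AND over OR
= (r AND p AND s) OR NOT p   — simplify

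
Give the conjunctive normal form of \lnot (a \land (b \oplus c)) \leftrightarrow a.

\lnot (a \land (b \oplus c)) \leftrightarrow a
⇔ (\lnot (a \land (b \oplus c)) \to a) \land (a \to \lnot (a \land (b \oplus c)))
⇔ (\lnot \lnot (a \land (b \oplus c)) \lor a) \land (a \to \lnot (a \land (b \oplus c)))
⇔ (\lnot \lnot (a \land (b \lor c) \land \lnot (b \land c)) \lor a) \land (a \to \lnot (a \land (b \oplus c)))
⇔ (\lnot \lnot (a \land (b \lor c) \land \lnot (b \land c)) \lor a) \land (\lnot a \lor \lnot (a \land (b \oplus c)))
⇔ (\lnot \lnot (a \land (b \lor c) \land \lnot (b \land c)) \lor a) \land (\lnot a \lor \lnot (a \land (b \lor c) \land \lnot (b \land c)))
⇔ (a \land (b \lor c) \land \lnot (b \land c) \lor a) \land (\lnot a \lor \lnot (a \land (b \lor c) \land \lnot (b \land c)))
⇔ (a \land (b \lor c) \land (\lnot b \lor \lnot c) \lor a) \land (\lnot a \lor \lnot (a \land (b \lor c) \land \lnot (b \land c)))
⇔ (a \land (b \lor c) \land (\lnot b \lor \lnot c) \lor a) \land (\lnot a \lor \lnot a \lor \lnot (b \lor c) \lor \lnot \lnot (b \land c))
⇔ (a \land (b \lor c) \land (\lnot b \lor \lnot c) \lor a) \land (\lnot a \lor \lnot a \lor \lnot b \land \lnot c \lor \lnot \lnot (b \land c))
⇔ (a \land (b \lor c) \land (\lnot b \lor \lnot c) \lor a) \land (\lnot a \lor \lnot a \lor \lnot b \land \lnot c \lor b \land c)
⇔ (a \lor a) \land (b \lor c \lor a) \land (\lnot b \lor \lnot c \lor a) \land (\lnot a \lor \lnot a \lor \lnot b \lor b) \land (\lnot a \lor \lnot a \lor \lnot b \lor c) \land (\lnot a \lor \lnot a \lor \lnot c \lor b) \land (\lnot a \lor \lnot a \lor \lnot c \lor c)
⇔ a \land (\lnot a \lor \lnot b \lor c) \land (\lnot a \lor \lnot c \lor b)

a \land (\lnot a \lor \lnot b \lor c) \land (\lnot a \lor \lnot c \lor b)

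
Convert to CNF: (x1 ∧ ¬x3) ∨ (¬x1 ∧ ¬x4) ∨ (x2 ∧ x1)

(x1 ∨ ¬x4) ∧ (¬x3 ∨ ¬x1 ∨ x2) ∧ (¬x3 ∨ ¬x4 ∨ x2)

(x1 ∧ ¬x3) ∨ (¬x1 ∧ ¬x4) ∨ (x2 ∧ x1)
= (x1 ∨ ¬x1 ∨ x2) ∧ (x1 ∨ ¬x1 ∨ x1) ∧ (x1 ∨ ¬x4 ∨ x2) ∧ (x1 ∨ ¬x4 ∨ x1) ∧ (¬x3 ∨ ¬x1 ∨ x2) ∧ (¬x3 ∨ ¬x1 ∨ x1) ∧ (¬x3 ∨ ¬x4 ∨ x2) ∧ (¬x3 ∨ ¬x4 ∨ x1)   [distribute ∨ over ∧]
= (x1 ∨ ¬x4) ∧ (¬x3 ∨ ¬x1 ∨ x2) ∧ (¬x3 ∨ ¬x4 ∨ x2)   [simplify]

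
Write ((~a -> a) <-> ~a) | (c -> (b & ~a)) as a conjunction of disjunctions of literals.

(~a | ~c) & (a | ~c | b)

((~a -> a) <-> ~a) | (c -> (b & ~a))
= (((~a -> a) -> ~a) & (~a -> (~a -> a))) | (c -> (b & ~a))   (eliminate <->)
= ((~(~a -> a) | ~a) & (~a -> (~a -> a))) | (c -> (b & ~a))   (eliminate ->)
= ((~(~~a | a) | ~a) & (~a -> (~a -> a))) | (c -> (b & ~a))   (eliminate ->)
= ((~(~~a | a) | ~a) & (~~a | (~a -> a))) | (c -> (b & ~a))   (eliminate ->)
= ((~(~~a | a) | ~a) & (~~a | ~~a | a)) | (c -> (b & ~a))   (eliminate ->)
= ((~(~~a | a) | ~a) & (~~a | ~~a | a)) | ~c | (b & ~a)   (eliminate ->)
= (((~~~a & ~a) | ~a) & (~~a | ~~a | a)) | ~c | (b & ~a)   (De Morgan)
= (((~a & ~a) | ~a) & (~~a | ~~a | a)) | ~c | (b & ~a)   (double negation)
= (((~a & ~a) | ~a) & (a | ~~a | a)) | ~c | (b & ~a)   (double negation)
= (((~a & ~a) | ~a) & (a | a | a)) | ~c | (b & ~a)   (double negation)
= (~a | ~a | ~c | b) & (~a | ~a | ~c | ~a) & (~a | ~a | ~c | b) & (~a | ~a | ~c | ~a) & (a | a | a | ~c | b) & (a | a | a | ~c | ~a)   (distribute | over &)
= (~a | ~c) & (a | ~c | b)   (simplify)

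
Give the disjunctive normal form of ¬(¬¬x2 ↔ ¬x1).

(x2 ∧ x1) ∨ (¬x1 ∧ ¬x2)

¬(¬¬x2 ↔ ¬x1)
≡ ¬((¬¬x2 → ¬x1) ∧ (¬x1 → ¬¬x2))   — eliminate ↔
≡ ¬((¬¬¬x2 ∨ ¬x1) ∧ (¬x1 → ¬¬x2))   — eliminate →
≡ ¬((¬¬¬x2 ∨ ¬x1) ∧ (¬¬x1 ∨ ¬¬x2))   — eliminate →
≡ ¬(¬¬¬x2 ∨ ¬x1) ∨ ¬(¬¬x1 ∨ ¬¬x2)   — De Morgan
≡ (¬¬¬¬x2 ∧ ¬¬x1) ∨ ¬(¬¬x1 ∨ ¬¬x2)   — De Morgan
≡ (¬¬x2 ∧ ¬¬x1) ∨ ¬(¬¬x1 ∨ ¬¬x2)   — double negation
≡ (x2 ∧ ¬¬x1) ∨ ¬(¬¬x1 ∨ ¬¬x2)   — double negation
≡ (x2 ∧ x1) ∨ ¬(¬¬x1 ∨ ¬¬x2)   — double negation
≡ (x2 ∧ x1) ∨ (¬¬¬x1 ∧ ¬¬¬x2)   — De Morgan
≡ (x2 ∧ x1) ∨ (¬x1 ∧ ¬¬¬x2)   — double negation
≡ (x2 ∧ x1) ∨ (¬x1 ∧ ¬x2)   — double negation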